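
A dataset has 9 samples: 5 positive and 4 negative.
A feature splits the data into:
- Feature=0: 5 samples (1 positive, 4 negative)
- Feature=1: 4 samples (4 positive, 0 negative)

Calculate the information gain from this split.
0.5900 bits

Information Gain = H(Y) - H(Y|Feature)

Before split:
P(positive) = 5/9 = 0.5556
H(Y) = 0.9911 bits

After split:
Feature=0: H = 0.7219 bits (weight = 5/9)
Feature=1: H = 0.0000 bits (weight = 4/9)
H(Y|Feature) = (5/9)×0.7219 + (4/9)×0.0000 = 0.4011 bits

Information Gain = 0.9911 - 0.4011 = 0.5900 bits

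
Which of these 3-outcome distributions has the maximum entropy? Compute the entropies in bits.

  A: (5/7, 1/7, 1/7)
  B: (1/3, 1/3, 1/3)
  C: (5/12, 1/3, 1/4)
B

For a discrete distribution over n outcomes, entropy is maximized by the uniform distribution.

Computing entropies:
H(A) = 1.1488 bits
H(B) = 1.5850 bits
H(C) = 1.5546 bits

The uniform distribution (where all probabilities equal 1/3) achieves the maximum entropy of log_2(3) = 1.5850 bits.

Distribution B has the highest entropy.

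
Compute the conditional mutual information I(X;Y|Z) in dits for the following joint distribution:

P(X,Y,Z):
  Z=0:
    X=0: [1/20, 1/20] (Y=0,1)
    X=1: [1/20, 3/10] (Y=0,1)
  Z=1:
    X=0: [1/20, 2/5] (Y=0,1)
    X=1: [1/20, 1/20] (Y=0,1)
0.0261 dits

Conditional mutual information: I(X;Y|Z) = H(X|Z) + H(Y|Z) - H(X,Y|Z)

H(Z) = 0.2989
H(X,Z) = 0.5156 → H(X|Z) = 0.2168
H(Y,Z) = 0.5156 → H(Y|Z) = 0.2168
H(X,Y,Z) = 0.7063 → H(X,Y|Z) = 0.4075

I(X;Y|Z) = 0.2168 + 0.2168 - 0.4075 = 0.0261 dits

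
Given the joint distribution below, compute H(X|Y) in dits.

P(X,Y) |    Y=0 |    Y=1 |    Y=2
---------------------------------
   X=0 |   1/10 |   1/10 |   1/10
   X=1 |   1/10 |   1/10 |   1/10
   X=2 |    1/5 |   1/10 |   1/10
0.4669 dits

Using the chain rule: H(X|Y) = H(X,Y) - H(Y)

First, compute H(X,Y) = 0.9398 dits

Marginal P(Y) = (2/5, 3/10, 3/10)
H(Y) = 0.4729 dits

H(X|Y) = H(X,Y) - H(Y) = 0.9398 - 0.4729 = 0.4669 dits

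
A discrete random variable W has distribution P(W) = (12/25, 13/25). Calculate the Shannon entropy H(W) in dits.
0.3007 dits

Shannon entropy is H(X) = -Σ p(x) log p(x).

For P = (12/25, 13/25):
H = -12/25 × log_10(12/25) -13/25 × log_10(13/25)
H = 0.3007 dits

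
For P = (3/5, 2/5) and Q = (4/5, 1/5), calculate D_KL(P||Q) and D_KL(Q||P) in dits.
D_KL(P||Q) = 0.0454, D_KL(Q||P) = 0.0397

KL divergence is not symmetric: D_KL(P||Q) ≠ D_KL(Q||P) in general.

D_KL(P||Q) = 0.0454 dits
D_KL(Q||P) = 0.0397 dits

No, they are not equal!

This asymmetry is why KL divergence is not a true distance metric.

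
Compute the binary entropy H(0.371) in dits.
0.2864 dits

The binary entropy function is:
H(p) = -p log(p) - (1-p) log(1-p)

H(0.371) = -0.371 × log_10(0.371) - 0.629 × log_10(0.629)
H(0.371) = 0.2864 dits

Note: Binary entropy is maximized at p=0.5 (H=1 bit) and minimized at p=0 or p=1 (H=0).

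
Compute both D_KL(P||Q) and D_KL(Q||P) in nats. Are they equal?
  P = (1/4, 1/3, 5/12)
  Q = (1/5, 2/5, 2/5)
D_KL(P||Q) = 0.0120, D_KL(Q||P) = 0.0120

KL divergence is not symmetric: D_KL(P||Q) ≠ D_KL(Q||P) in general.

D_KL(P||Q) = 0.0120 nats
D_KL(Q||P) = 0.0120 nats

In this case they happen to be equal (to 4 decimal places).

This asymmetry is why KL divergence is not a true distance metric.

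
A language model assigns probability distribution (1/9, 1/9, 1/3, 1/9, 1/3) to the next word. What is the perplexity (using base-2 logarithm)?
4.3267

Perplexity is 2^H (or exp(H) for natural log).

First, H = -Σ p log p = 2.1133 bits
Perplexity = 2^2.1133 = 4.3267

Interpretation: The model's uncertainty is equivalent to choosing uniformly among 4.3 options.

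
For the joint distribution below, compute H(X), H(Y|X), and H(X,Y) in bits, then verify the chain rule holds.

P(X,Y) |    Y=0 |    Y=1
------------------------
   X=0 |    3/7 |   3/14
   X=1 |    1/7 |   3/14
H(X,Y) = 1.8774, H(X) = 0.9403, H(Y|X) = 0.9371 (all in bits)

Chain rule: H(X,Y) = H(X) + H(Y|X)

Left side — joint entropy directly:
H(X,Y) = -Σ p(x,y) log p(x,y) = 1.8774 bits

Right side — compute H(Y|X) from the conditional distributions:
P(X) = (9/14, 5/14), so H(X) = 0.9403 bits
H(Y|X) = Σ_x P(X=x) · H(Y|X=x):
  P(Y|X=0) = (2/3, 1/3), H(Y|X=0) = 0.9183, weight P(X=0) = 9/14
  P(Y|X=1) = (2/5, 3/5), H(Y|X=1) = 0.9710, weight P(X=1) = 5/14
H(Y|X) = 0.9371 bits

H(X) + H(Y|X) = 0.9403 + 0.9371 = 1.8774 bits

Both sides equal 1.8774 bits. ✓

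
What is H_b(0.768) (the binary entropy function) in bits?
0.7815 bits

The binary entropy function is:
H(p) = -p log(p) - (1-p) log(1-p)

H(0.768) = -0.768 × log_2(0.768) - 0.232 × log_2(0.232)
H(0.768) = 0.7815 bits

Note: Binary entropy is maximized at p=0.5 (H=1 bit) and minimized at p=0 or p=1 (H=0).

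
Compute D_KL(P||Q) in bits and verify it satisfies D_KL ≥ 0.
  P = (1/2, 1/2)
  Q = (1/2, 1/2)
0.0000 bits

KL divergence satisfies the Gibbs inequality: D_KL(P||Q) ≥ 0 for all distributions P, Q.

D_KL(P||Q) = Σ p(x) log(p(x)/q(x))
Term by term:
  x=0: 1/2 × log_2[(1/2)/(1/2)] = 0.0000
  x=1: 1/2 × log_2[(1/2)/(1/2)] = 0.0000
D_KL(P||Q) = 0.0000 bits

D_KL(P||Q) = 0.0000 ≥ 0 ✓

This non-negativity is a fundamental property: relative entropy cannot be negative because it measures how different Q is from P.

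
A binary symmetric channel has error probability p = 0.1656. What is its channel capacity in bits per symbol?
0.3525 bits

For a binary symmetric channel (BSC) with error probability p:
Capacity C = 1 - H(p) bits per symbol

where H(p) = -p log₂(p) - (1-p) log₂(1-p) is the binary entropy function.

H(0.1656) = 0.6475 bits
C = 1 - 0.6475 = 0.3525 bits per symbol

This means we can reliably transmit up to 0.3525 bits of information per channel use.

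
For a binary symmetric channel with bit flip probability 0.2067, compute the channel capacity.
0.2649 bits

For a binary symmetric channel (BSC) with error probability p:
Capacity C = 1 - H(p) bits per symbol

where H(p) = -p log₂(p) - (1-p) log₂(1-p) is the binary entropy function.

H(0.2067) = 0.7351 bits
C = 1 - 0.7351 = 0.2649 bits per symbol

This means we can reliably transmit up to 0.2649 bits of information per channel use.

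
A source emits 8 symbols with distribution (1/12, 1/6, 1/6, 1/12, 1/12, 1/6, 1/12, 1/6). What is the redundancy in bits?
0.0817 bits

Redundancy measures how far a source is from maximum entropy:
R = H_max - H(X)

Maximum entropy for 8 symbols: H_max = log_2(8) = 3.0000 bits
Actual entropy: H(X) = 2.9183 bits
Redundancy: R = 3.0000 - 2.9183 = 0.0817 bits

This redundancy represents potential for compression: the source could be compressed by 0.0817 bits per symbol.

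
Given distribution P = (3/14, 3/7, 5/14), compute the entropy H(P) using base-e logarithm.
1.0609 nats

Shannon entropy is H(X) = -Σ p(x) log p(x).

For P = (3/14, 3/7, 5/14):
H = -3/14 × log_e(3/14) -3/7 × log_e(3/7) -5/14 × log_e(5/14)
H = 1.0609 nats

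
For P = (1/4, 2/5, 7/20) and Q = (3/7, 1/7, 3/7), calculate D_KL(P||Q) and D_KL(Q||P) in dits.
D_KL(P||Q) = 0.0896, D_KL(Q||P) = 0.0741

KL divergence is not symmetric: D_KL(P||Q) ≠ D_KL(Q||P) in general.

D_KL(P||Q) = 0.0896 dits
D_KL(Q||P) = 0.0741 dits

No, they are not equal!

This asymmetry is why KL divergence is not a true distance metric.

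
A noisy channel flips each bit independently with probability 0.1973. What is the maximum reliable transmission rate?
0.2835 bits

For a binary symmetric channel (BSC) with error probability p:
Capacity C = 1 - H(p) bits per symbol

where H(p) = -p log₂(p) - (1-p) log₂(1-p) is the binary entropy function.

H(0.1973) = 0.7165 bits
C = 1 - 0.7165 = 0.2835 bits per symbol

This means we can reliably transmit up to 0.2835 bits of information per channel use.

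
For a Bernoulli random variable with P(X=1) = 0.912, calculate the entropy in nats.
0.2979 nats

The binary entropy function is:
H(p) = -p log(p) - (1-p) log(1-p)

H(0.912) = -0.912 × log_e(0.912) - 0.088 × log_e(0.088)
H(0.912) = 0.2979 nats

Note: Binary entropy is maximized at p=0.5 (H=1 bit) and minimized at p=0 or p=1 (H=0).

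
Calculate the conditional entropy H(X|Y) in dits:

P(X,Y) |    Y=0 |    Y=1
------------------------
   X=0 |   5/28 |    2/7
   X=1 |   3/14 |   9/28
0.2999 dits

Using the chain rule: H(X|Y) = H(X,Y) - H(Y)

First, compute H(X,Y) = 0.5908 dits

Marginal P(Y) = (11/28, 17/28)
H(Y) = 0.2910 dits

H(X|Y) = H(X,Y) - H(Y) = 0.5908 - 0.2910 = 0.2999 dits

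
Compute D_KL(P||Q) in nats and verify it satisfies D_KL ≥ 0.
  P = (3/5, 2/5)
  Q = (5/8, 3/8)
0.0013 nats

KL divergence satisfies the Gibbs inequality: D_KL(P||Q) ≥ 0 for all distributions P, Q.

D_KL(P||Q) = Σ p(x) log(p(x)/q(x))
Term by term:
  x=0: 3/5 × log_e[(3/5)/(5/8)] = -0.0245
  x=1: 2/5 × log_e[(2/5)/(3/8)] = 0.0258
D_KL(P||Q) = 0.0013 nats

D_KL(P||Q) = 0.0013 ≥ 0 ✓

This non-negativity is a fundamental property: relative entropy cannot be negative because it measures how different Q is from P.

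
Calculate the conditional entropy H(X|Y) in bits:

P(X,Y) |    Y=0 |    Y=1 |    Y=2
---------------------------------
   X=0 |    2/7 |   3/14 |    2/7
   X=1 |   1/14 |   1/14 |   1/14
0.7475 bits

Using the chain rule: H(X|Y) = H(X,Y) - H(Y)

First, compute H(X,Y) = 2.3249 bits

Marginal P(Y) = (5/14, 2/7, 5/14)
H(Y) = 1.5774 bits

H(X|Y) = H(X,Y) - H(Y) = 2.3249 - 1.5774 = 0.7475 bits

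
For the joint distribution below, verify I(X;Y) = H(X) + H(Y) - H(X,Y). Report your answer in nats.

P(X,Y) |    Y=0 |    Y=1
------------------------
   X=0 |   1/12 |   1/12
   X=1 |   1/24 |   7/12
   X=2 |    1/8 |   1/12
I(X;Y) = 0.1535 nats

Mutual information has multiple equivalent forms:
- I(X;Y) = H(X) - H(X|Y)
- I(X;Y) = H(Y) - H(Y|X)
- I(X;Y) = H(X) + H(Y) - H(X,Y)

Computing all quantities:
H(X) = 0.9192, H(Y) = 0.5623, H(X,Y) = 1.3280
H(X|Y) = 0.7657, H(Y|X) = 0.4088

Verification:
H(X) - H(X|Y) = 0.9192 - 0.7657 = 0.1535
H(Y) - H(Y|X) = 0.5623 - 0.4088 = 0.1535
H(X) + H(Y) - H(X,Y) = 0.9192 + 0.5623 - 1.3280 = 0.1535

All forms give I(X;Y) = 0.1535 nats. ✓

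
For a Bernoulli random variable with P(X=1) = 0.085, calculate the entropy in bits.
0.4196 bits

The binary entropy function is:
H(p) = -p log(p) - (1-p) log(1-p)

H(0.085) = -0.085 × log_2(0.085) - 0.915 × log_2(0.915)
H(0.085) = 0.4196 bits

Note: Binary entropy is maximized at p=0.5 (H=1 bit) and minimized at p=0 or p=1 (H=0).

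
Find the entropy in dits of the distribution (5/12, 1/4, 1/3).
0.4680 dits

Shannon entropy is H(X) = -Σ p(x) log p(x).

For P = (5/12, 1/4, 1/3):
H = -5/12 × log_10(5/12) -1/4 × log_10(1/4) -1/3 × log_10(1/3)
H = 0.4680 dits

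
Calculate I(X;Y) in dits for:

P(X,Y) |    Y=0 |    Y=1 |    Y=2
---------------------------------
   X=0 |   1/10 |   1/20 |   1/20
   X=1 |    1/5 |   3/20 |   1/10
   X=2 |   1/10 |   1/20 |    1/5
0.0264 dits

Mutual information: I(X;Y) = H(X) + H(Y) - H(X,Y)

Marginals:
P(X) = (1/5, 9/20, 7/20), H(X) = 0.4554 dits
P(Y) = (2/5, 1/4, 7/20), H(Y) = 0.4693 dits

Joint entropy: H(X,Y) = 0.8983 dits

I(X;Y) = 0.4554 + 0.4693 - 0.8983 = 0.0264 dits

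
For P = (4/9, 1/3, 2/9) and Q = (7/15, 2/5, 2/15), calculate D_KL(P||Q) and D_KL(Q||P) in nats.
D_KL(P||Q) = 0.0311, D_KL(Q||P) = 0.0276

KL divergence is not symmetric: D_KL(P||Q) ≠ D_KL(Q||P) in general.

D_KL(P||Q) = 0.0311 nats
D_KL(Q||P) = 0.0276 nats

No, they are not equal!

This asymmetry is why KL divergence is not a true distance metric.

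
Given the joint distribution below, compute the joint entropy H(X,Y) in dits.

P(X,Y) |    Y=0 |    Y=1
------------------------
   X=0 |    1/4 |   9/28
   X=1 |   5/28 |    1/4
0.5931 dits

Joint entropy is H(X,Y) = -Σ_{x,y} p(x,y) log p(x,y).

Summing over all non-zero entries:
H(X,Y) = -[1/4·log_10(1/4) + 9/28·log_10(9/28) + 5/28·log_10(5/28) + 1/4·log_10(1/4)]
H(X,Y) = 0.5931 dits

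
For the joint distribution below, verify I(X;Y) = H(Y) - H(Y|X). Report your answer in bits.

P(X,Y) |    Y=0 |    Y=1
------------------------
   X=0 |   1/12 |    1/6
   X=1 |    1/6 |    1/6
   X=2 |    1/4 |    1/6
I(X;Y) = 0.0325 bits

Mutual information has multiple equivalent forms:
- I(X;Y) = H(X) - H(X|Y)
- I(X;Y) = H(Y) - H(Y|X)
- I(X;Y) = H(X) + H(Y) - H(X,Y)

Computing all quantities:
H(X) = 1.5546, H(Y) = 1.0000, H(X,Y) = 2.5221
H(X|Y) = 1.5221, H(Y|X) = 0.9675

Verification:
H(X) - H(X|Y) = 1.5546 - 1.5221 = 0.0325
H(Y) - H(Y|X) = 1.0000 - 0.9675 = 0.0325
H(X) + H(Y) - H(X,Y) = 1.5546 + 1.0000 - 2.5221 = 0.0325

All forms give I(X;Y) = 0.0325 bits. ✓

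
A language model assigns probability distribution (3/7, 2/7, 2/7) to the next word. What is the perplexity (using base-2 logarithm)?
2.9417

Perplexity is 2^H (or exp(H) for natural log).

First, H = -Σ p log p = 1.5567 bits
Perplexity = 2^1.5567 = 2.9417

Interpretation: The model's uncertainty is equivalent to choosing uniformly among 2.9 options.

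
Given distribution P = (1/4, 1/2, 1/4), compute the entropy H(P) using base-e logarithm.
1.0397 nats

Shannon entropy is H(X) = -Σ p(x) log p(x).

For P = (1/4, 1/2, 1/4):
H = -1/4 × log_e(1/4) -1/2 × log_e(1/2) -1/4 × log_e(1/4)
H = 1.0397 nats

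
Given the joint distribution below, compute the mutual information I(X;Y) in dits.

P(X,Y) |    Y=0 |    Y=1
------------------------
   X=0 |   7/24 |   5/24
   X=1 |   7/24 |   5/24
0.0000 dits

Mutual information: I(X;Y) = H(X) + H(Y) - H(X,Y)

Marginals:
P(X) = (1/2, 1/2), H(X) = 0.3010 dits
P(Y) = (7/12, 5/12), H(Y) = 0.2950 dits

Joint entropy: H(X,Y) = 0.5960 dits

I(X;Y) = 0.3010 + 0.2950 - 0.5960 = 0.0000 dits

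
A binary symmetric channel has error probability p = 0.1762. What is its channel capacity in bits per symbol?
0.3283 bits

For a binary symmetric channel (BSC) with error probability p:
Capacity C = 1 - H(p) bits per symbol

where H(p) = -p log₂(p) - (1-p) log₂(1-p) is the binary entropy function.

H(0.1762) = 0.6717 bits
C = 1 - 0.6717 = 0.3283 bits per symbol

This means we can reliably transmit up to 0.3283 bits of information per channel use.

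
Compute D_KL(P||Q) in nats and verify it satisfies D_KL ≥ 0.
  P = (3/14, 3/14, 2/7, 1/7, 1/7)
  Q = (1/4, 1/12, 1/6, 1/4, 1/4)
0.1635 nats

KL divergence satisfies the Gibbs inequality: D_KL(P||Q) ≥ 0 for all distributions P, Q.

D_KL(P||Q) = Σ p(x) log(p(x)/q(x))
Term by term:
  x=0: 3/14 × log_e[(3/14)/(1/4)] = -0.0330
  x=1: 3/14 × log_e[(3/14)/(1/12)] = 0.2024
  x=2: 2/7 × log_e[(2/7)/(1/6)] = 0.1540
  x=3: 1/7 × log_e[(1/7)/(1/4)] = -0.0799
  x=4: 1/7 × log_e[(1/7)/(1/4)] = -0.0799
D_KL(P||Q) = 0.1635 nats

D_KL(P||Q) = 0.1635 ≥ 0 ✓

This non-negativity is a fundamental property: relative entropy cannot be negative because it measures how different Q is from P.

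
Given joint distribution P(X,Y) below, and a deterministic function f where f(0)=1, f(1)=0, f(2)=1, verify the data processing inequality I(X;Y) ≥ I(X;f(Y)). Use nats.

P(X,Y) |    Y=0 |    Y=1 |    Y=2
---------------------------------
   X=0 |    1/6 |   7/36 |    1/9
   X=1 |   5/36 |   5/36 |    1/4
I(X;Y) = 0.0318, I(X;f(Y)) = 0.0124, inequality holds: 0.0318 ≥ 0.0124

Data Processing Inequality: For any Markov chain X → Y → Z, we have I(X;Y) ≥ I(X;Z).

Here Z = f(Y) is a deterministic function of Y, forming X → Y → Z.

Original I(X;Y) = 0.0318 nats

After applying f:
P(X,Z) where Z=f(Y):
- P(X,Z=0) = P(X,Y=1)
- P(X,Z=1) = P(X,Y=0) + P(X,Y=2)

I(X;Z) = I(X;f(Y)) = 0.0124 nats

Verification: 0.0318 ≥ 0.0124 ✓

Information cannot be created by processing; the function f can only lose information about X.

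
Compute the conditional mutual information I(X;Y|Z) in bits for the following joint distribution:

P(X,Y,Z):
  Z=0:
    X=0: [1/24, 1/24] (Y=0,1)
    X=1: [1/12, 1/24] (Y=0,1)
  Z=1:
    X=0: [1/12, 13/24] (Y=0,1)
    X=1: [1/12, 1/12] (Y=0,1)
0.0712 bits

Conditional mutual information: I(X;Y|Z) = H(X|Z) + H(Y|Z) - H(X,Y|Z)

H(Z) = 0.7383
H(X,Z) = 1.5284 → H(X|Z) = 0.7901
H(Y,Z) = 1.5284 → H(Y|Z) = 0.7901
H(X,Y,Z) = 2.2472 → H(X,Y|Z) = 1.5089

I(X;Y|Z) = 0.7901 + 0.7901 - 1.5089 = 0.0712 bits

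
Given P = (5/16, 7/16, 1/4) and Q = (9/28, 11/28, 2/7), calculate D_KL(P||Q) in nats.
0.0049 nats

KL divergence: D_KL(P||Q) = Σ p(x) log(p(x)/q(x))

Computing term by term:
  x=0: 5/16 × log_e[(5/16)/(9/28)] = 5/16 × -0.0282 = -0.0088
  x=1: 7/16 × log_e[(7/16)/(11/28)] = 7/16 × 0.1076 = 0.0471
  x=2: 1/4 × log_e[(1/4)/(2/7)] = 1/4 × -0.1335 = -0.0334

D_KL(P||Q) = 0.0049 nats

Note: KL divergence is always non-negative and equals 0 iff P = Q.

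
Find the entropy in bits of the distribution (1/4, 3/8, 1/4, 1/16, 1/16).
2.0306 bits

Shannon entropy is H(X) = -Σ p(x) log p(x).

For P = (1/4, 3/8, 1/4, 1/16, 1/16):
H = -1/4 × log_2(1/4) -3/8 × log_2(3/8) -1/4 × log_2(1/4) -1/16 × log_2(1/16) -1/16 × log_2(1/16)
H = 2.0306 bits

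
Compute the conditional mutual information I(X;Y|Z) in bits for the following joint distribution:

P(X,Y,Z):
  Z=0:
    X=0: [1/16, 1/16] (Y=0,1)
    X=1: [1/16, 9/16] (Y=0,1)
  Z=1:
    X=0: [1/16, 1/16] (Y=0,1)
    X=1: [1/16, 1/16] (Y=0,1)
0.0694 bits

Conditional mutual information: I(X;Y|Z) = H(X|Z) + H(Y|Z) - H(X,Y|Z)

H(Z) = 0.8113
H(X,Z) = 1.5488 → H(X|Z) = 0.7375
H(Y,Z) = 1.5488 → H(Y|Z) = 0.7375
H(X,Y,Z) = 2.2169 → H(X,Y|Z) = 1.4056

I(X;Y|Z) = 0.7375 + 0.7375 - 1.4056 = 0.0694 bits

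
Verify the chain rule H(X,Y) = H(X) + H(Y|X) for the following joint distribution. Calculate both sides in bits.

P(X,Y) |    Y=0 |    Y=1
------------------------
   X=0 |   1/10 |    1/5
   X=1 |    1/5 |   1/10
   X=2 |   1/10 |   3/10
H(X,Y) = 2.4464, H(X) = 1.5710, H(Y|X) = 0.8755 (all in bits)

Chain rule: H(X,Y) = H(X) + H(Y|X)

Left side — joint entropy directly:
H(X,Y) = -Σ p(x,y) log p(x,y) = 2.4464 bits

Right side — compute H(Y|X) from the conditional distributions:
P(X) = (3/10, 3/10, 2/5), so H(X) = 1.5710 bits
H(Y|X) = Σ_x P(X=x) · H(Y|X=x):
  P(Y|X=0) = (1/3, 2/3), H(Y|X=0) = 0.9183, weight P(X=0) = 3/10
  P(Y|X=1) = (2/3, 1/3), H(Y|X=1) = 0.9183, weight P(X=1) = 3/10
  P(Y|X=2) = (1/4, 3/4), H(Y|X=2) = 0.8113, weight P(X=2) = 2/5
H(Y|X) = 0.8755 bits

H(X) + H(Y|X) = 1.5710 + 0.8755 = 2.4464 bits

Both sides equal 2.4464 bits. ✓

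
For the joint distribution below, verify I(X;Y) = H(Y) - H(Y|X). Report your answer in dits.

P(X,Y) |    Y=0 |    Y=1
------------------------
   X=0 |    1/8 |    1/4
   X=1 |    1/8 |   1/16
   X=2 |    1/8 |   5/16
I(X;Y) = 0.0181 dits

Mutual information has multiple equivalent forms:
- I(X;Y) = H(X) - H(X|Y)
- I(X;Y) = H(Y) - H(Y|X)
- I(X;Y) = H(X) + H(Y) - H(X,Y)

Computing all quantities:
H(X) = 0.4531, H(Y) = 0.2873, H(X,Y) = 0.7223
H(X|Y) = 0.4350, H(Y|X) = 0.2692

Verification:
H(X) - H(X|Y) = 0.4531 - 0.4350 = 0.0181
H(Y) - H(Y|X) = 0.2873 - 0.2692 = 0.0181
H(X) + H(Y) - H(X,Y) = 0.4531 + 0.2873 - 0.7223 = 0.0181

All forms give I(X;Y) = 0.0181 dits. ✓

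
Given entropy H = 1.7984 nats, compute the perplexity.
6.0400

Perplexity is e^H (or exp(H) for natural log).

H = 1.7984 nats
Perplexity = e^1.7984 = 6.0400

Interpretation: The model's uncertainty is equivalent to choosing uniformly among 6.0 options.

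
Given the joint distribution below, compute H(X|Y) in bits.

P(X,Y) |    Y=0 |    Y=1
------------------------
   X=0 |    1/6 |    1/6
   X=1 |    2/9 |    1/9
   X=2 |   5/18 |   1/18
1.5228 bits

Using the chain rule: H(X|Y) = H(X,Y) - H(Y)

First, compute H(X,Y) = 2.4411 bits

Marginal P(Y) = (2/3, 1/3)
H(Y) = 0.9183 bits

H(X|Y) = H(X,Y) - H(Y) = 2.4411 - 0.9183 = 1.5228 bits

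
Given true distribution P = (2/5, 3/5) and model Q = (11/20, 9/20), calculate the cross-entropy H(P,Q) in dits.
0.3119 dits

Cross-entropy: H(P,Q) = -Σ p(x) log q(x)

Alternatively: H(P,Q) = H(P) + D_KL(P||Q)
H(P) = 0.2923 dits
D_KL(P||Q) = 0.0196 dits

H(P,Q) = 0.2923 + 0.0196 = 0.3119 dits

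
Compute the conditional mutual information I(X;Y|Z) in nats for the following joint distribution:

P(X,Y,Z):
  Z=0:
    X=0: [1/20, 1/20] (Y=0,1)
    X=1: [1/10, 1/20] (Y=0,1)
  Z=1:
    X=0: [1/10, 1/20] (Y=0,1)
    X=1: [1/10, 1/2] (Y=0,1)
0.0726 nats

Conditional mutual information: I(X;Y|Z) = H(X|Z) + H(Y|Z) - H(X,Y|Z)

H(Z) = 0.5623
H(X,Z) = 1.1059 → H(X|Z) = 0.5436
H(Y,Z) = 1.1655 → H(Y|Z) = 0.6032
H(X,Y,Z) = 1.6365 → H(X,Y|Z) = 1.0742

I(X;Y|Z) = 0.5436 + 0.6032 - 1.0742 = 0.0726 nats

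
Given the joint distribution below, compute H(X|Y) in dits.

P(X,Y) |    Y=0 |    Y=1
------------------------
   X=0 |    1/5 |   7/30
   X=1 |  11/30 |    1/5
0.2897 dits

Using the chain rule: H(X|Y) = H(X,Y) - H(Y)

First, compute H(X,Y) = 0.5868 dits

Marginal P(Y) = (17/30, 13/30)
H(Y) = 0.2972 dits

H(X|Y) = H(X,Y) - H(Y) = 0.5868 - 0.2972 = 0.2897 dits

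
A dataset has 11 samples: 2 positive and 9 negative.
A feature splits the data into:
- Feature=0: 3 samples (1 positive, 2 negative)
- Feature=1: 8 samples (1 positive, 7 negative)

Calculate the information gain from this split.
0.0383 bits

Information Gain = H(Y) - H(Y|Feature)

Before split:
P(positive) = 2/11 = 0.1818
H(Y) = 0.6840 bits

After split:
Feature=0: H = 0.9183 bits (weight = 3/11)
Feature=1: H = 0.5436 bits (weight = 8/11)
H(Y|Feature) = (3/11)×0.9183 + (8/11)×0.5436 = 0.6458 bits

Information Gain = 0.6840 - 0.6458 = 0.0383 bits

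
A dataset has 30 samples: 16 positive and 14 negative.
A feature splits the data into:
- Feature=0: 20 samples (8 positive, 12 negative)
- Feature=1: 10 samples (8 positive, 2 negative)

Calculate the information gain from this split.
0.1088 bits

Information Gain = H(Y) - H(Y|Feature)

Before split:
P(positive) = 16/30 = 0.5333
H(Y) = 0.9968 bits

After split:
Feature=0: H = 0.9710 bits (weight = 20/30)
Feature=1: H = 0.7219 bits (weight = 10/30)
H(Y|Feature) = (20/30)×0.9710 + (10/30)×0.7219 = 0.8879 bits

Information Gain = 0.9968 - 0.8879 = 0.1088 bits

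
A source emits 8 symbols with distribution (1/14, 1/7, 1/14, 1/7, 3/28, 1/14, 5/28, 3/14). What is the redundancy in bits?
0.1167 bits

Redundancy measures how far a source is from maximum entropy:
R = H_max - H(X)

Maximum entropy for 8 symbols: H_max = log_2(8) = 3.0000 bits
Actual entropy: H(X) = 2.8833 bits
Redundancy: R = 3.0000 - 2.8833 = 0.1167 bits

This redundancy represents potential for compression: the source could be compressed by 0.1167 bits per symbol.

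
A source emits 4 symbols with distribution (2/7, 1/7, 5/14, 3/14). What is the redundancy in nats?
0.0526 nats

Redundancy measures how far a source is from maximum entropy:
R = H_max - H(X)

Maximum entropy for 4 symbols: H_max = log_e(4) = 1.3863 nats
Actual entropy: H(X) = 1.3337 nats
Redundancy: R = 1.3863 - 1.3337 = 0.0526 nats

This redundancy represents potential for compression: the source could be compressed by 0.0526 nats per symbol.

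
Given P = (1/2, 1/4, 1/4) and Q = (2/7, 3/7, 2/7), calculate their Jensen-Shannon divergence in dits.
0.0118 dits

Jensen-Shannon divergence is:
JSD(P||Q) = 0.5 × D_KL(P||M) + 0.5 × D_KL(Q||M)
where M = 0.5 × (P + Q) is the mixture distribution.

M = 0.5 × (1/2, 1/4, 1/4) + 0.5 × (2/7, 3/7, 2/7) = (11/28, 0.339286, 0.267857)

D_KL(P||M) = 0.0117 dits
D_KL(Q||M) = 0.0120 dits

JSD(P||Q) = 0.5 × 0.0117 + 0.5 × 0.0120 = 0.0118 dits

Unlike KL divergence, JSD is symmetric and bounded: 0 ≤ JSD ≤ log(2).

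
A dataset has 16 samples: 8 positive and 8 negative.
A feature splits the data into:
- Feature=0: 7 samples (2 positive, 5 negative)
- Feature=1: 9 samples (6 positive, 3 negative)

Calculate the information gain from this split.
0.1058 bits

Information Gain = H(Y) - H(Y|Feature)

Before split:
P(positive) = 8/16 = 0.5000
H(Y) = 1.0000 bits

After split:
Feature=0: H = 0.8631 bits (weight = 7/16)
Feature=1: H = 0.9183 bits (weight = 9/16)
H(Y|Feature) = (7/16)×0.8631 + (9/16)×0.9183 = 0.8942 bits

Information Gain = 1.0000 - 0.8942 = 0.1058 bits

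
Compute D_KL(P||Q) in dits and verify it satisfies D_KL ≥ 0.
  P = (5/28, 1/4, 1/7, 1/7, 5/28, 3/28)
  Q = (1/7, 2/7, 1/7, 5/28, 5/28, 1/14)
0.0078 dits

KL divergence satisfies the Gibbs inequality: D_KL(P||Q) ≥ 0 for all distributions P, Q.

D_KL(P||Q) = Σ p(x) log(p(x)/q(x))
Term by term:
  x=0: 5/28 × log_10[(5/28)/(1/7)] = 0.0173
  x=1: 1/4 × log_10[(1/4)/(2/7)] = -0.0145
  x=2: 1/7 × log_10[(1/7)/(1/7)] = 0.0000
  x=3: 1/7 × log_10[(1/7)/(5/28)] = -0.0138
  x=4: 5/28 × log_10[(5/28)/(5/28)] = 0.0000
  x=5: 3/28 × log_10[(3/28)/(1/14)] = 0.0189
D_KL(P||Q) = 0.0078 dits

D_KL(P||Q) = 0.0078 ≥ 0 ✓

This non-negativity is a fundamental property: relative entropy cannot be negative because it measures how different Q is from P.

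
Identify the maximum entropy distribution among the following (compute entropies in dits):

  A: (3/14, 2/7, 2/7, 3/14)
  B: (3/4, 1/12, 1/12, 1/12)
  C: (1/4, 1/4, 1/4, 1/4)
C

For a discrete distribution over n outcomes, entropy is maximized by the uniform distribution.

Computing entropies:
H(A) = 0.5976 dits
H(B) = 0.3635 dits
H(C) = 0.6021 dits

The uniform distribution (where all probabilities equal 1/4) achieves the maximum entropy of log_10(4) = 0.6021 dits.

Distribution C has the highest entropy.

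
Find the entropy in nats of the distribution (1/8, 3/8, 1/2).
0.9743 nats

Shannon entropy is H(X) = -Σ p(x) log p(x).

For P = (1/8, 3/8, 1/2):
H = -1/8 × log_e(1/8) -3/8 × log_e(3/8) -1/2 × log_e(1/2)
H = 0.9743 nats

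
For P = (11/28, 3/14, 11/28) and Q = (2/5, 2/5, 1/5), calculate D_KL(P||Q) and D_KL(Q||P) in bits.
D_KL(P||Q) = 0.1795, D_KL(Q||P) = 0.1758

KL divergence is not symmetric: D_KL(P||Q) ≠ D_KL(Q||P) in general.

D_KL(P||Q) = 0.1795 bits
D_KL(Q||P) = 0.1758 bits

No, they are not equal!

This asymmetry is why KL divergence is not a true distance metric.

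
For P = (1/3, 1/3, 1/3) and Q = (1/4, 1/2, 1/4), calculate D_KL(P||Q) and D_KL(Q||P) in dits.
D_KL(P||Q) = 0.0246, D_KL(Q||P) = 0.0256

KL divergence is not symmetric: D_KL(P||Q) ≠ D_KL(Q||P) in general.

D_KL(P||Q) = 0.0246 dits
D_KL(Q||P) = 0.0256 dits

No, they are not equal!

This asymmetry is why KL divergence is not a true distance metric.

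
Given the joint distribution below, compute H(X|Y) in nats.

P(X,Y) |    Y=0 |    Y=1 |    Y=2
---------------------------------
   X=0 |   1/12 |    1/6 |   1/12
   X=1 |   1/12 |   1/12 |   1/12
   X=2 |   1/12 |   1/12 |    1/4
1.0172 nats

Using the chain rule: H(X|Y) = H(X,Y) - H(Y)

First, compute H(X,Y) = 2.0947 nats

Marginal P(Y) = (1/4, 1/3, 5/12)
H(Y) = 1.0776 nats

H(X|Y) = H(X,Y) - H(Y) = 2.0947 - 1.0776 = 1.0172 nats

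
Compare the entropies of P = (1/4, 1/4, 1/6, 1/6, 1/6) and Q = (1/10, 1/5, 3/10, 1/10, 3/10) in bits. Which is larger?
P

Computing entropies in bits:
H(P) = 2.2925
H(Q) = 2.1710

Distribution P has higher entropy.

Intuition: The distribution closer to uniform (more spread out) has higher entropy.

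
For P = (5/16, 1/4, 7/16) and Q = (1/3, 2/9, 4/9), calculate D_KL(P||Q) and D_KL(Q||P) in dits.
D_KL(P||Q) = 0.0010, D_KL(Q||P) = 0.0010

KL divergence is not symmetric: D_KL(P||Q) ≠ D_KL(Q||P) in general.

D_KL(P||Q) = 0.0010 dits
D_KL(Q||P) = 0.0010 dits

In this case they happen to be equal (to 4 decimal places).

This asymmetry is why KL divergence is not a true distance metric.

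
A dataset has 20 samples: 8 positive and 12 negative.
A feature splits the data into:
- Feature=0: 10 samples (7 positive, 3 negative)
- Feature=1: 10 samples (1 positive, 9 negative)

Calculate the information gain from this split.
0.2958 bits

Information Gain = H(Y) - H(Y|Feature)

Before split:
P(positive) = 8/20 = 0.4000
H(Y) = 0.9710 bits

After split:
Feature=0: H = 0.8813 bits (weight = 10/20)
Feature=1: H = 0.4690 bits (weight = 10/20)
H(Y|Feature) = (10/20)×0.8813 + (10/20)×0.4690 = 0.6751 bits

Information Gain = 0.9710 - 0.6751 = 0.2958 bits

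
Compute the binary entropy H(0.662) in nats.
0.6397 nats

The binary entropy function is:
H(p) = -p log(p) - (1-p) log(1-p)

H(0.662) = -0.662 × log_e(0.662) - 0.338 × log_e(0.338)
H(0.662) = 0.6397 nats

Note: Binary entropy is maximized at p=0.5 (H=1 bit) and minimized at p=0 or p=1 (H=0).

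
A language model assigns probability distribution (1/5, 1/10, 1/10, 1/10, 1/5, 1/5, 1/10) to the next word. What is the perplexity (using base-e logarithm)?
6.5975

Perplexity is e^H (or exp(H) for natural log).

First, H = -Σ p log p = 1.8867 nats
Perplexity = e^1.8867 = 6.5975

Interpretation: The model's uncertainty is equivalent to choosing uniformly among 6.6 options.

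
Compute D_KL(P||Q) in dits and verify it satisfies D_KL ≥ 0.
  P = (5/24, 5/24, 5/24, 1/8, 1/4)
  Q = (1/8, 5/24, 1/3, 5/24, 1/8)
0.0512 dits

KL divergence satisfies the Gibbs inequality: D_KL(P||Q) ≥ 0 for all distributions P, Q.

D_KL(P||Q) = Σ p(x) log(p(x)/q(x))
Term by term:
  x=0: 5/24 × log_10[(5/24)/(1/8)] = 0.0462
  x=1: 5/24 × log_10[(5/24)/(5/24)] = 0.0000
  x=2: 5/24 × log_10[(5/24)/(1/3)] = -0.0425
  x=3: 1/8 × log_10[(1/8)/(5/24)] = -0.0277
  x=4: 1/4 × log_10[(1/4)/(1/8)] = 0.0753
D_KL(P||Q) = 0.0512 dits

D_KL(P||Q) = 0.0512 ≥ 0 ✓

This non-negativity is a fundamental property: relative entropy cannot be negative because it measures how different Q is from P.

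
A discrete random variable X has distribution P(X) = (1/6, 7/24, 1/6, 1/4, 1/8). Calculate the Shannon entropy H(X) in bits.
2.2551 bits

Shannon entropy is H(X) = -Σ p(x) log p(x).

For P = (1/6, 7/24, 1/6, 1/4, 1/8):
H = -1/6 × log_2(1/6) -7/24 × log_2(7/24) -1/6 × log_2(1/6) -1/4 × log_2(1/4) -1/8 × log_2(1/8)
H = 2.2551 bits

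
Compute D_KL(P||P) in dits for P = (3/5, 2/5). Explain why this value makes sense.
0.0000 dits

KL divergence satisfies the Gibbs inequality: D_KL(P||Q) ≥ 0 for all distributions P, Q.

D_KL(P||Q) = Σ p(x) log(p(x)/q(x))
Each term is p(x) × log_10(p(x)/p(x)) = p(x) × log_10(1) = 0, so the sum is 0.
D_KL(P||Q) = 0.0000 dits

When P = Q, the KL divergence is exactly 0, as there is no 'divergence' between identical distributions.

This non-negativity is a fundamental property: relative entropy cannot be negative because it measures how different Q is from P.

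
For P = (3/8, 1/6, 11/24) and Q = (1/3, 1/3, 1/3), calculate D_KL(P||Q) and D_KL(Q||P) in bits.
D_KL(P||Q) = 0.1076, D_KL(Q||P) = 0.1235

KL divergence is not symmetric: D_KL(P||Q) ≠ D_KL(Q||P) in general.

D_KL(P||Q) = 0.1076 bits
D_KL(Q||P) = 0.1235 bits

No, they are not equal!

This asymmetry is why KL divergence is not a true distance metric.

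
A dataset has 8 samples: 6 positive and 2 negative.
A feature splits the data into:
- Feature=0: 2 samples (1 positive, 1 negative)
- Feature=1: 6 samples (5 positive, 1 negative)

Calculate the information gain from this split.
0.0738 bits

Information Gain = H(Y) - H(Y|Feature)

Before split:
P(positive) = 6/8 = 0.7500
H(Y) = 0.8113 bits

After split:
Feature=0: H = 1.0000 bits (weight = 2/8)
Feature=1: H = 0.6500 bits (weight = 6/8)
H(Y|Feature) = (2/8)×1.0000 + (6/8)×0.6500 = 0.7375 bits

Information Gain = 0.8113 - 0.7375 = 0.0738 bits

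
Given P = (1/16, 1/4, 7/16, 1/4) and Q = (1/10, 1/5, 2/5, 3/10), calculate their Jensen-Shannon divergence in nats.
0.0051 nats

Jensen-Shannon divergence is:
JSD(P||Q) = 0.5 × D_KL(P||M) + 0.5 × D_KL(Q||M)
where M = 0.5 × (P + Q) is the mixture distribution.

M = 0.5 × (1/16, 1/4, 7/16, 1/4) + 0.5 × (1/10, 1/5, 2/5, 3/10) = (0.08125, 9/40, 0.41875, 11/40)

D_KL(P||M) = 0.0053 nats
D_KL(Q||M) = 0.0050 nats

JSD(P||Q) = 0.5 × 0.0053 + 0.5 × 0.0050 = 0.0051 nats

Unlike KL divergence, JSD is symmetric and bounded: 0 ≤ JSD ≤ log(2).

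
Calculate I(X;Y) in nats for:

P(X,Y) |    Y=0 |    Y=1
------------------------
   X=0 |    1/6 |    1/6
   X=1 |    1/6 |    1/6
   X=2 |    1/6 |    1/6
0.0000 nats

Mutual information: I(X;Y) = H(X) + H(Y) - H(X,Y)

Marginals:
P(X) = (1/3, 1/3, 1/3), H(X) = 1.0986 nats
P(Y) = (1/2, 1/2), H(Y) = 0.6931 nats

Joint entropy: H(X,Y) = 1.7918 nats

I(X;Y) = 1.0986 + 0.6931 - 1.7918 = 0.0000 nats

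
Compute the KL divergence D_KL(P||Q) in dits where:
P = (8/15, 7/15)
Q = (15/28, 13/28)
0.0000 dits

KL divergence: D_KL(P||Q) = Σ p(x) log(p(x)/q(x))

Computing term by term:
  x=0: 8/15 × log_10[(8/15)/(15/28)] = 8/15 × -0.0019 = -0.0010
  x=1: 7/15 × log_10[(7/15)/(13/28)] = 7/15 × 0.0022 = 0.0010

D_KL(P||Q) = 0.0000 dits

Note: KL divergence is always non-negative and equals 0 iff P = Q.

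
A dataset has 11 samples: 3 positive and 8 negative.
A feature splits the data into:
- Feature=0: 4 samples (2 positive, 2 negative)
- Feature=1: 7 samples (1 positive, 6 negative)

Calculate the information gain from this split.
0.1052 bits

Information Gain = H(Y) - H(Y|Feature)

Before split:
P(positive) = 3/11 = 0.2727
H(Y) = 0.8454 bits

After split:
Feature=0: H = 1.0000 bits (weight = 4/11)
Feature=1: H = 0.5917 bits (weight = 7/11)
H(Y|Feature) = (4/11)×1.0000 + (7/11)×0.5917 = 0.7402 bits

Information Gain = 0.8454 - 0.7402 = 0.1052 bits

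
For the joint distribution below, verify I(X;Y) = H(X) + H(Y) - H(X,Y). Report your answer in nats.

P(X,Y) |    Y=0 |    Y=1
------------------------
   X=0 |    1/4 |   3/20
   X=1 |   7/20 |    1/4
I(X;Y) = 0.0009 nats

Mutual information has multiple equivalent forms:
- I(X;Y) = H(X) - H(X|Y)
- I(X;Y) = H(Y) - H(Y|X)
- I(X;Y) = H(X) + H(Y) - H(X,Y)

Computing all quantities:
H(X) = 0.6730, H(Y) = 0.6730, H(X,Y) = 1.3452
H(X|Y) = 0.6721, H(Y|X) = 0.6721

Verification:
H(X) - H(X|Y) = 0.6730 - 0.6721 = 0.0009
H(Y) - H(Y|X) = 0.6730 - 0.6721 = 0.0009
H(X) + H(Y) - H(X,Y) = 0.6730 + 0.6730 - 1.3452 = 0.0009

All forms give I(X;Y) = 0.0009 nats. ✓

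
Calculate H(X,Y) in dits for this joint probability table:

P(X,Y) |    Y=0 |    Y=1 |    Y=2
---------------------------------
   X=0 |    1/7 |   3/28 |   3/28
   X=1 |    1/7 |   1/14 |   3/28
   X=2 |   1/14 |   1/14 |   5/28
0.9325 dits

Joint entropy is H(X,Y) = -Σ_{x,y} p(x,y) log p(x,y).

Summing over all non-zero entries:
H(X,Y) = -[1/7·log_10(1/7) + 3/28·log_10(3/28) + 3/28·log_10(3/28) + 1/7·log_10(1/7) + 1/14·log_10(1/14) + 3/28·log_10(3/28) + 1/14·log_10(1/14) + 1/14·log_10(1/14) + 5/28·log_10(5/28)]
H(X,Y) = 0.9325 dits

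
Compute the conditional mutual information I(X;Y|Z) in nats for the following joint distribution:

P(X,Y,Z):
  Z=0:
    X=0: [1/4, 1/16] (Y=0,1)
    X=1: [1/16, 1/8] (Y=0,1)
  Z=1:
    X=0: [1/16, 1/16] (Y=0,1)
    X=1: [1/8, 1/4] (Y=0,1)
0.0605 nats

Conditional mutual information: I(X;Y|Z) = H(X|Z) + H(Y|Z) - H(X,Y|Z)

H(Z) = 0.6931
H(X,Z) = 1.3051 → H(X|Z) = 0.6119
H(Y,Z) = 1.3547 → H(Y|Z) = 0.6616
H(X,Y,Z) = 1.9062 → H(X,Y|Z) = 1.2130

I(X;Y|Z) = 0.6119 + 0.6616 - 1.2130 = 0.0605 nats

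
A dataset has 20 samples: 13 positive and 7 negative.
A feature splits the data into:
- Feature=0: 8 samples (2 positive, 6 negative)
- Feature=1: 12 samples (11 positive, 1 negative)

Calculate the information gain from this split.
0.3613 bits

Information Gain = H(Y) - H(Y|Feature)

Before split:
P(positive) = 13/20 = 0.6500
H(Y) = 0.9341 bits

After split:
Feature=0: H = 0.8113 bits (weight = 8/20)
Feature=1: H = 0.4138 bits (weight = 12/20)
H(Y|Feature) = (8/20)×0.8113 + (12/20)×0.4138 = 0.5728 bits

Information Gain = 0.9341 - 0.5728 = 0.3613 bits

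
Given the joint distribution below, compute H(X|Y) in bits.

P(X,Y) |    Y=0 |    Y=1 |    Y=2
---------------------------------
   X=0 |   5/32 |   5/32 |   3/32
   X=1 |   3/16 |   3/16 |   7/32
0.9588 bits

Using the chain rule: H(X|Y) = H(X,Y) - H(Y)

First, compute H(X,Y) = 2.5423 bits

Marginal P(Y) = (11/32, 11/32, 5/16)
H(Y) = 1.5835 bits

H(X|Y) = H(X,Y) - H(Y) = 2.5423 - 1.5835 = 0.9588 bits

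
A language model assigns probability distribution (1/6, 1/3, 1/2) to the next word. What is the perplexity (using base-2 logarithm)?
2.7495

Perplexity is 2^H (or exp(H) for natural log).

First, H = -Σ p log p = 1.4591 bits
Perplexity = 2^1.4591 = 2.7495

Interpretation: The model's uncertainty is equivalent to choosing uniformly among 2.7 options.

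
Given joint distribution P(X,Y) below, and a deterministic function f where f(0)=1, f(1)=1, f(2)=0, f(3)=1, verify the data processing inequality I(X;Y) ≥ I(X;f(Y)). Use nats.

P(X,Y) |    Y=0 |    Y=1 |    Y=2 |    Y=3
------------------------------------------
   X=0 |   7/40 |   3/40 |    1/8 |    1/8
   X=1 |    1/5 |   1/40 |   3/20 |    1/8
I(X;Y) = 0.0151, I(X;f(Y)) = 0.0016, inequality holds: 0.0151 ≥ 0.0016

Data Processing Inequality: For any Markov chain X → Y → Z, we have I(X;Y) ≥ I(X;Z).

Here Z = f(Y) is a deterministic function of Y, forming X → Y → Z.

Original I(X;Y) = 0.0151 nats

After applying f:
P(X,Z) where Z=f(Y):
- P(X,Z=0) = P(X,Y=2)
- P(X,Z=1) = P(X,Y=0) + P(X,Y=1) + P(X,Y=3)

I(X;Z) = I(X;f(Y)) = 0.0016 nats

Verification: 0.0151 ≥ 0.0016 ✓

Information cannot be created by processing; the function f can only lose information about X.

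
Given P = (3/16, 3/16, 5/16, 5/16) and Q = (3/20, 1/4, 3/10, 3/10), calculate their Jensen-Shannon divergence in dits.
0.0015 dits

Jensen-Shannon divergence is:
JSD(P||Q) = 0.5 × D_KL(P||M) + 0.5 × D_KL(Q||M)
where M = 0.5 × (P + Q) is the mixture distribution.

M = 0.5 × (3/16, 3/16, 5/16, 5/16) + 0.5 × (3/20, 1/4, 3/10, 3/10) = (0.16875, 7/32, 0.30625, 0.30625)

D_KL(P||M) = 0.0015 dits
D_KL(Q||M) = 0.0015 dits

JSD(P||Q) = 0.5 × 0.0015 + 0.5 × 0.0015 = 0.0015 dits

Unlike KL divergence, JSD is symmetric and bounded: 0 ≤ JSD ≤ log(2).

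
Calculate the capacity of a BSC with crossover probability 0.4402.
0.0103 bits

For a binary symmetric channel (BSC) with error probability p:
Capacity C = 1 - H(p) bits per symbol

where H(p) = -p log₂(p) - (1-p) log₂(1-p) is the binary entropy function.

H(0.4402) = 0.9897 bits
C = 1 - 0.9897 = 0.0103 bits per symbol

This means we can reliably transmit up to 0.0103 bits of information per channel use.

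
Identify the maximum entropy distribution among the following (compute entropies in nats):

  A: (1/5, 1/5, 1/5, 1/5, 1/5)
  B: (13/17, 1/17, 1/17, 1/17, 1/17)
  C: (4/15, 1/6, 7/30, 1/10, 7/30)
A

For a discrete distribution over n outcomes, entropy is maximized by the uniform distribution.

Computing entropies:
H(A) = 1.6094 nats
H(B) = 0.8718 nats
H(C) = 1.5605 nats

The uniform distribution (where all probabilities equal 1/5) achieves the maximum entropy of log_e(5) = 1.6094 nats.

Distribution A has the highest entropy.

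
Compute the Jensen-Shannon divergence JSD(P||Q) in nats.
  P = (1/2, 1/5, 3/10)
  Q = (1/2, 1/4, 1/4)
0.0025 nats

Jensen-Shannon divergence is:
JSD(P||Q) = 0.5 × D_KL(P||M) + 0.5 × D_KL(Q||M)
where M = 0.5 × (P + Q) is the mixture distribution.

M = 0.5 × (1/2, 1/5, 3/10) + 0.5 × (1/2, 1/4, 1/4) = (1/2, 9/40, 11/40)

D_KL(P||M) = 0.0025 nats
D_KL(Q||M) = 0.0025 nats

JSD(P||Q) = 0.5 × 0.0025 + 0.5 × 0.0025 = 0.0025 nats

Unlike KL divergence, JSD is symmetric and bounded: 0 ≤ JSD ≤ log(2).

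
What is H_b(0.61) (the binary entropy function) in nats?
0.6687 nats

The binary entropy function is:
H(p) = -p log(p) - (1-p) log(1-p)

H(0.61) = -0.61 × log_e(0.61) - 0.39 × log_e(0.39)
H(0.61) = 0.6687 nats

Note: Binary entropy is maximized at p=0.5 (H=1 bit) and minimized at p=0 or p=1 (H=0).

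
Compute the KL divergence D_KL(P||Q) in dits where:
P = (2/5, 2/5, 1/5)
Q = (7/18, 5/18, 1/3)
0.0239 dits

KL divergence: D_KL(P||Q) = Σ p(x) log(p(x)/q(x))

Computing term by term:
  x=0: 2/5 × log_10[(2/5)/(7/18)] = 2/5 × 0.0122 = 0.0049
  x=1: 2/5 × log_10[(2/5)/(5/18)] = 2/5 × 0.1584 = 0.0633
  x=2: 1/5 × log_10[(1/5)/(1/3)] = 1/5 × -0.2218 = -0.0444

D_KL(P||Q) = 0.0239 dits

Note: KL divergence is always non-negative and equals 0 iff P = Q.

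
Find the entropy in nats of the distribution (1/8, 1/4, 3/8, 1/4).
1.3209 nats

Shannon entropy is H(X) = -Σ p(x) log p(x).

For P = (1/8, 1/4, 3/8, 1/4):
H = -1/8 × log_e(1/8) -1/4 × log_e(1/4) -3/8 × log_e(3/8) -1/4 × log_e(1/4)
H = 1.3209 nats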